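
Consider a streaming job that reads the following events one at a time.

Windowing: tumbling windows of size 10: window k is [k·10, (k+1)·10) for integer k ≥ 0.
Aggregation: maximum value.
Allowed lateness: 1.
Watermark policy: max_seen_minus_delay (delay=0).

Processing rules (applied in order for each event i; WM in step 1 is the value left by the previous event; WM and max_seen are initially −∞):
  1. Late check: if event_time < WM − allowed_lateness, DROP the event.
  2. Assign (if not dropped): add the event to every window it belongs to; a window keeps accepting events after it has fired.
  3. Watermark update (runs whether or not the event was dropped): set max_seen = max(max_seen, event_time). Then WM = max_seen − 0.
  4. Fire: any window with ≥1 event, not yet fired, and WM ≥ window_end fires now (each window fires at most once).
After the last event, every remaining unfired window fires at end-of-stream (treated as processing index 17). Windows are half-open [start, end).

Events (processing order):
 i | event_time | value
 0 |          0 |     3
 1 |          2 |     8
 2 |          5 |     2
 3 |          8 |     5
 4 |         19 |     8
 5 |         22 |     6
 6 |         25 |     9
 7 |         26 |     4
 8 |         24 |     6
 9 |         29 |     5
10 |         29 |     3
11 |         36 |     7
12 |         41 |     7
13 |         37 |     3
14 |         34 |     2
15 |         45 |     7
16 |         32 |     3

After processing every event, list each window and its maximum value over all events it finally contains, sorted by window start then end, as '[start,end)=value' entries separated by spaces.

[0,10)=8 [10,20)=8 [20,30)=9 [30,40)=7 [40,50)=7

i=0 t=0 v=3: → [0,10); WM=0
i=1 t=2 v=8: → [0,10); WM=2
i=2 t=5 v=2: → [0,10); WM=5
i=3 t=8 v=5: → [0,10); WM=8
i=4 t=19 v=8: → [10,20); WM=19; [0,10) fires=8
i=5 t=22 v=6: → [20,30); WM=22; [10,20) fires=8
i=6 t=25 v=9: → [20,30); WM=25
i=7 t=26 v=4: → [20,30); WM=26
i=8 t=24 v=6: DROP (t<26-1); WM=26
i=9 t=29 v=5: → [20,30); WM=29
i=10 t=29 v=3: → [20,30); WM=29
i=11 t=36 v=7: → [30,40); WM=36; [20,30) fires=9
i=12 t=41 v=7: → [40,50); WM=41; [30,40) fires=7
i=13 t=37 v=3: DROP (t<41-1); WM=41
i=14 t=34 v=2: DROP (t<41-1); WM=41
i=15 t=45 v=7: → [40,50); WM=45
i=16 t=32 v=3: DROP (t<45-1); WM=45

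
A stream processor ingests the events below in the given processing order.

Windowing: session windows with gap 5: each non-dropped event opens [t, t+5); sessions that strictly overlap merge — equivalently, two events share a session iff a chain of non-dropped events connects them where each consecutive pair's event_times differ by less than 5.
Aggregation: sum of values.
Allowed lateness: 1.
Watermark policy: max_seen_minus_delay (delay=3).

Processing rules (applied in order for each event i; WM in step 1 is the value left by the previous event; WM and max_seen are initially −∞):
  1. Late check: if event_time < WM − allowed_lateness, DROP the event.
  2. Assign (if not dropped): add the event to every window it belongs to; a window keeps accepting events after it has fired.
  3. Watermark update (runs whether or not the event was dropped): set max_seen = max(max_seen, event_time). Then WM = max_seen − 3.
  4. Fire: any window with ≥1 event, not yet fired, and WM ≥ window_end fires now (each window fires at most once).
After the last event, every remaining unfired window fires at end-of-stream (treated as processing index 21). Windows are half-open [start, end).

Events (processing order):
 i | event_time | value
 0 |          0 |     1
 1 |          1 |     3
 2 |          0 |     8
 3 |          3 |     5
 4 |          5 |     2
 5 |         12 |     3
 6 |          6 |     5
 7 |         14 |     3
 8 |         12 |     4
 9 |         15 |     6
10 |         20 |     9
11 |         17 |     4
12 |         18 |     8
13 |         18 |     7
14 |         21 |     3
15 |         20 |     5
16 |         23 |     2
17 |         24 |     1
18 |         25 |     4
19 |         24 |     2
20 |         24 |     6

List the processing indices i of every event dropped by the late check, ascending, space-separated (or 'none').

i=0 t=0 v=1: → [0,5); WM=-3
i=1 t=1 v=3: → [0,6); WM=-2
i=2 t=0 v=8: → [0,6); WM=-2
i=3 t=3 v=5: → [0,8); WM=0
i=4 t=5 v=2: → [0,10); WM=2
i=5 t=12 v=3: → [12,17); WM=9
i=6 t=6 v=5: DROP (t<9-1); WM=9
i=7 t=14 v=3: → [12,19); WM=11
i=8 t=12 v=4: → [12,19); WM=11
i=9 t=15 v=6: → [12,20); WM=12
i=10 t=20 v=9: → [20,25); WM=17
i=11 t=17 v=4: → [12,25); WM=17
i=12 t=18 v=8: → [12,25); WM=17
i=13 t=18 v=7: → [12,25); WM=17
i=14 t=21 v=3: → [12,26); WM=18
i=15 t=20 v=5: → [12,26); WM=18
i=16 t=23 v=2: → [12,28); WM=20
i=17 t=24 v=1: → [12,29); WM=21
i=18 t=25 v=4: → [12,30); WM=22
i=19 t=24 v=2: → [12,30); WM=22
i=20 t=24 v=6: → [12,30); WM=22

6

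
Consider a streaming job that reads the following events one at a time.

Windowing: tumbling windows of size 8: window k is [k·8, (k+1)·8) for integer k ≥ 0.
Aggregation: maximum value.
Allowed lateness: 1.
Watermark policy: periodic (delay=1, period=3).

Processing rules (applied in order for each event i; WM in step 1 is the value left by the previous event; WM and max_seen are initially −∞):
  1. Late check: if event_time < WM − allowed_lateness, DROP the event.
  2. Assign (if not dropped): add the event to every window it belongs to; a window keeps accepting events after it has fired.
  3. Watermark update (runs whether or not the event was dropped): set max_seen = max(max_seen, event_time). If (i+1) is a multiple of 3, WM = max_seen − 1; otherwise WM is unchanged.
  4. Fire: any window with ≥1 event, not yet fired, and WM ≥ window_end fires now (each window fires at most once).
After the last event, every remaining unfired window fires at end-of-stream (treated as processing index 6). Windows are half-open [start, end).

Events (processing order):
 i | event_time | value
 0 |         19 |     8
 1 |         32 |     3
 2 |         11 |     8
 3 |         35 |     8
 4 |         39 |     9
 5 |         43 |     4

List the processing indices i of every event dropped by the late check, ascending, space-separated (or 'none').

none

i=0 t=19 v=8: → [16,24); WM=−∞
i=1 t=32 v=3: → [32,40); WM=−∞
i=2 t=11 v=8: → [8,16); WM=31; [8,16) fires=8 [16,24) fires=8
i=3 t=35 v=8: → [32,40); WM=31
i=4 t=39 v=9: → [32,40); WM=31
i=5 t=43 v=4: → [40,48); WM=42; [32,40) fires=9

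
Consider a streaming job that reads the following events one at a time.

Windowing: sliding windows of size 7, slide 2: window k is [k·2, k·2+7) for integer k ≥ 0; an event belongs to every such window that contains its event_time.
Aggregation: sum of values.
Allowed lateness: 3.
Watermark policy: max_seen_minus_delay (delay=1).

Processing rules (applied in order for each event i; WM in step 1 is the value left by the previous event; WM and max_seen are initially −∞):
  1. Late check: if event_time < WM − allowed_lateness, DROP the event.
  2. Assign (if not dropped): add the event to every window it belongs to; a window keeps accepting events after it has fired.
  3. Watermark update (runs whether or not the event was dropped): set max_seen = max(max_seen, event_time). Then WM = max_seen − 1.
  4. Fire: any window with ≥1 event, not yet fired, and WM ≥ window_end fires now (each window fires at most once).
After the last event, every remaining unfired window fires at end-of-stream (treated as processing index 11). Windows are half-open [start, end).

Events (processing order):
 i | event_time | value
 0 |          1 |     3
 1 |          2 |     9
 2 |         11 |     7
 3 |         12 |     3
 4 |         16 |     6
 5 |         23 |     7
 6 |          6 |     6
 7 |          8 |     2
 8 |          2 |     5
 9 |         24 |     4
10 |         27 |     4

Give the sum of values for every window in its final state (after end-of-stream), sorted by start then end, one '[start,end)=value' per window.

i=0 t=1 v=3: → [0,7); WM=0
i=1 t=2 v=9: → [2,9),[0,7); WM=1
i=2 t=11 v=7: → [10,17),[8,15),[6,13); WM=10; [0,7) fires=12 [2,9) fires=9
i=3 t=12 v=3: → [12,19),[10,17),[8,15),[6,13); WM=11
i=4 t=16 v=6: → [16,23),[14,21),[12,19),[10,17); WM=15; [6,13) fires=10 [8,15) fires=10
i=5 t=23 v=7: → [22,29),[20,27),[18,25); WM=22; [10,17) fires=16 [12,19) fires=9 [14,21) fires=6
i=6 t=6 v=6: DROP (t<22-3); WM=22
i=7 t=8 v=2: DROP (t<22-3); WM=22
i=8 t=2 v=5: DROP (t<22-3); WM=22
i=9 t=24 v=4: → [24,31),[22,29),[20,27),[18,25); WM=23; [16,23) fires=6
i=10 t=27 v=4: → [26,33),[24,31),[22,29); WM=26; [18,25) fires=11

[0,7)=12 [2,9)=9 [6,13)=10 [8,15)=10 [10,17)=16 [12,19)=9 [14,21)=6 [16,23)=6 [18,25)=11 [20,27)=11 [22,29)=15 [24,31)=8 [26,33)=4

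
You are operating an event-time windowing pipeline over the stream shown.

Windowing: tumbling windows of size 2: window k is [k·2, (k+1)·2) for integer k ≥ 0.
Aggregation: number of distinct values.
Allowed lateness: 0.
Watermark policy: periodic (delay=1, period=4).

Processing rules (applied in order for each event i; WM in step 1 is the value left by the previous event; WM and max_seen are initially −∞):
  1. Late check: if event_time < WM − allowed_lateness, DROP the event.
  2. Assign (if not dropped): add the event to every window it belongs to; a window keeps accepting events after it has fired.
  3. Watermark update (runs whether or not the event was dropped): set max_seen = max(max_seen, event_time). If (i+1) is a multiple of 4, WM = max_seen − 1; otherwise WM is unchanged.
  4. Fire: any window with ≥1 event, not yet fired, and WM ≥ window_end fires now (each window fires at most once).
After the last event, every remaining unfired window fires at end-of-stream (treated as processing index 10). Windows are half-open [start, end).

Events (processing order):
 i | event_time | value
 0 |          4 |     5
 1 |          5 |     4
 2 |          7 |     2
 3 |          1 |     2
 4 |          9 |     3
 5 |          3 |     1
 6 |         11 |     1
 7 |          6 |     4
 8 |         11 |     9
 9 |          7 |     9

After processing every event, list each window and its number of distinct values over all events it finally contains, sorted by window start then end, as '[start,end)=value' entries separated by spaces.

i=0 t=4 v=5: → [4,6); WM=−∞
i=1 t=5 v=4: → [4,6); WM=−∞
i=2 t=7 v=2: → [6,8); WM=−∞
i=3 t=1 v=2: → [0,2); WM=6; [0,2) fires=1 [4,6) fires=2
i=4 t=9 v=3: → [8,10); WM=6
i=5 t=3 v=1: DROP (t<6-0); WM=6
i=6 t=11 v=1: → [10,12); WM=6
i=7 t=6 v=4: → [6,8); WM=10; [6,8) fires=2 [8,10) fires=1
i=8 t=11 v=9: → [10,12); WM=10
i=9 t=7 v=9: DROP (t<10-0); WM=10

[0,2)=1 [4,6)=2 [6,8)=2 [8,10)=1 [10,12)=2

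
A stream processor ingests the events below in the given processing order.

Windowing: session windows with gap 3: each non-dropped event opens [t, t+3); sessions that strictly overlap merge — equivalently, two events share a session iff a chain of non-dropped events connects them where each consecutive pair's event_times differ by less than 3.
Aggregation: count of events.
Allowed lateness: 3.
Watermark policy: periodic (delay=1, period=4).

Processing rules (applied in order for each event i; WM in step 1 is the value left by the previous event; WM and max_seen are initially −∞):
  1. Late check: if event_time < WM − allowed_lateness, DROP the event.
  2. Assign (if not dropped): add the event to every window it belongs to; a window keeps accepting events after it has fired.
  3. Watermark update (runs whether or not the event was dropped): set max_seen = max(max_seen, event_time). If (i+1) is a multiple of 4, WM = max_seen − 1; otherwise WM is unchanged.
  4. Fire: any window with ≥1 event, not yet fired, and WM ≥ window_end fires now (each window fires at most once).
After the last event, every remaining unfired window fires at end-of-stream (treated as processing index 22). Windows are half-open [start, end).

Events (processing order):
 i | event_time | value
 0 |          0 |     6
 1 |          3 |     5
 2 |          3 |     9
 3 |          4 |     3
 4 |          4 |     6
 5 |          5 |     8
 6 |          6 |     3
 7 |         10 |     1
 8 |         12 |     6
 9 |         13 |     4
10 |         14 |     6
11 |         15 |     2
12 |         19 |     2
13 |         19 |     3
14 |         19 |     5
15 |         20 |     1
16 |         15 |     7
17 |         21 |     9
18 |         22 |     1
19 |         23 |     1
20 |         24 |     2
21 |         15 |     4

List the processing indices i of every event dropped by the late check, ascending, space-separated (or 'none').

i=0 t=0 v=6: → [0,3); WM=−∞
i=1 t=3 v=5: → [3,6); WM=−∞
i=2 t=3 v=9: → [3,6); WM=−∞
i=3 t=4 v=3: → [3,7); WM=3
i=4 t=4 v=6: → [3,7); WM=3
i=5 t=5 v=8: → [3,8); WM=3
i=6 t=6 v=3: → [3,9); WM=3
i=7 t=10 v=1: → [10,13); WM=9
i=8 t=12 v=6: → [10,15); WM=9
i=9 t=13 v=4: → [10,16); WM=9
i=10 t=14 v=6: → [10,17); WM=9
i=11 t=15 v=2: → [10,18); WM=14
i=12 t=19 v=2: → [19,22); WM=14
i=13 t=19 v=3: → [19,22); WM=14
i=14 t=19 v=5: → [19,22); WM=14
i=15 t=20 v=1: → [19,23); WM=19
i=16 t=15 v=7: DROP (t<19-3); WM=19
i=17 t=21 v=9: → [19,24); WM=19
i=18 t=22 v=1: → [19,25); WM=19
i=19 t=23 v=1: → [19,26); WM=22
i=20 t=24 v=2: → [19,27); WM=22
i=21 t=15 v=4: DROP (t<22-3); WM=22

16 21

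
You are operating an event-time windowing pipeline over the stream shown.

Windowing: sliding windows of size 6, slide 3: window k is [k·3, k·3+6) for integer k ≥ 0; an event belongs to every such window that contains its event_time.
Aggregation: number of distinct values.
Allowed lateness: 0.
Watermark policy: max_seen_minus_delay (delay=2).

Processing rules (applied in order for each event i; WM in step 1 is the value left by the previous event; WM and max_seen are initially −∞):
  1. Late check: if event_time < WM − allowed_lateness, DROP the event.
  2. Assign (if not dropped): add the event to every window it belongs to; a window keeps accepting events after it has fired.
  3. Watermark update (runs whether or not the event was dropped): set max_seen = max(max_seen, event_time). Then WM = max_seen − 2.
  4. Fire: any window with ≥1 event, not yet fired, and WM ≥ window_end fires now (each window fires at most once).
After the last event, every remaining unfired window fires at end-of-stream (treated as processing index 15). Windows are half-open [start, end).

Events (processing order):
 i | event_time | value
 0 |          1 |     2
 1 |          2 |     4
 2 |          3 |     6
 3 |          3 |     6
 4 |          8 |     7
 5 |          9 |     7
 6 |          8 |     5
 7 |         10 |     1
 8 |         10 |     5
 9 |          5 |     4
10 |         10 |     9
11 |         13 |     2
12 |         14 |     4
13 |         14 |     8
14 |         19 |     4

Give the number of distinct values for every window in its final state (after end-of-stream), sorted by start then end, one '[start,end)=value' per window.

i=0 t=1 v=2: → [0,6); WM=-1
i=1 t=2 v=4: → [0,6); WM=0
i=2 t=3 v=6: → [3,9),[0,6); WM=1
i=3 t=3 v=6: → [3,9),[0,6); WM=1
i=4 t=8 v=7: → [6,12),[3,9); WM=6; [0,6) fires=3
i=5 t=9 v=7: → [9,15),[6,12); WM=7
i=6 t=8 v=5: → [6,12),[3,9); WM=7
i=7 t=10 v=1: → [9,15),[6,12); WM=8
i=8 t=10 v=5: → [9,15),[6,12); WM=8
i=9 t=5 v=4: DROP (t<8-0); WM=8
i=10 t=10 v=9: → [9,15),[6,12); WM=8
i=11 t=13 v=2: → [12,18),[9,15); WM=11; [3,9) fires=3
i=12 t=14 v=4: → [12,18),[9,15); WM=12; [6,12) fires=4
i=13 t=14 v=8: → [12,18),[9,15); WM=12
i=14 t=19 v=4: → [18,24),[15,21); WM=17; [9,15) fires=7

[0,6)=3 [3,9)=3 [6,12)=4 [9,15)=7 [12,18)=3 [15,21)=1 [18,24)=1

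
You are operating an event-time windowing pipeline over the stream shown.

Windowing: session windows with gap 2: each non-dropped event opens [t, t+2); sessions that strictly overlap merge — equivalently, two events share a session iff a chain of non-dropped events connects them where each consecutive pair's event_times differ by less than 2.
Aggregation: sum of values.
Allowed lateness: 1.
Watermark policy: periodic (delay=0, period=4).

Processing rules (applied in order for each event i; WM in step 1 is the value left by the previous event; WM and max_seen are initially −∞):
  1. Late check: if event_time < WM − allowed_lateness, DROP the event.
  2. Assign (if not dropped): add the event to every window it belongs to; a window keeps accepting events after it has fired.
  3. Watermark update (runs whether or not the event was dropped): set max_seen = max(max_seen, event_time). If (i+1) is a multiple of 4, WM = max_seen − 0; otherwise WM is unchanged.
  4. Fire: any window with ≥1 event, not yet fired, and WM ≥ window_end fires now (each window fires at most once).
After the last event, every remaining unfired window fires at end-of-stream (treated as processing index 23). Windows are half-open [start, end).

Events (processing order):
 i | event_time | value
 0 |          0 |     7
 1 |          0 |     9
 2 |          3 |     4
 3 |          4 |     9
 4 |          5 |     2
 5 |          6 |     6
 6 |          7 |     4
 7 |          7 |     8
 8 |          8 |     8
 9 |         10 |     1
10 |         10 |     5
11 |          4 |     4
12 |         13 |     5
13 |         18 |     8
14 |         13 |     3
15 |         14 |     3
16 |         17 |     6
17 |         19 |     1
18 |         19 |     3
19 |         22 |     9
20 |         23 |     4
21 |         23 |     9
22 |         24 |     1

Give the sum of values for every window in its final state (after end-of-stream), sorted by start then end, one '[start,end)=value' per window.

[0,2)=16 [3,10)=41 [10,12)=6 [13,16)=11 [17,21)=18 [22,26)=23

i=0 t=0 v=7: → [0,2); WM=−∞
i=1 t=0 v=9: → [0,2); WM=−∞
i=2 t=3 v=4: → [3,5); WM=−∞
i=3 t=4 v=9: → [3,6); WM=4
i=4 t=5 v=2: → [3,7); WM=4
i=5 t=6 v=6: → [3,8); WM=4
i=6 t=7 v=4: → [3,9); WM=4
i=7 t=7 v=8: → [3,9); WM=7
i=8 t=8 v=8: → [3,10); WM=7
i=9 t=10 v=1: → [10,12); WM=7
i=10 t=10 v=5: → [10,12); WM=7
i=11 t=4 v=4: DROP (t<7-1); WM=10
i=12 t=13 v=5: → [13,15); WM=10
i=13 t=18 v=8: → [18,20); WM=10
i=14 t=13 v=3: → [13,15); WM=10
i=15 t=14 v=3: → [13,16); WM=18
i=16 t=17 v=6: → [17,20); WM=18
i=17 t=19 v=1: → [17,21); WM=18
i=18 t=19 v=3: → [17,21); WM=18
i=19 t=22 v=9: → [22,24); WM=22
i=20 t=23 v=4: → [22,25); WM=22
i=21 t=23 v=9: → [22,25); WM=22
i=22 t=24 v=1: → [22,26); WM=22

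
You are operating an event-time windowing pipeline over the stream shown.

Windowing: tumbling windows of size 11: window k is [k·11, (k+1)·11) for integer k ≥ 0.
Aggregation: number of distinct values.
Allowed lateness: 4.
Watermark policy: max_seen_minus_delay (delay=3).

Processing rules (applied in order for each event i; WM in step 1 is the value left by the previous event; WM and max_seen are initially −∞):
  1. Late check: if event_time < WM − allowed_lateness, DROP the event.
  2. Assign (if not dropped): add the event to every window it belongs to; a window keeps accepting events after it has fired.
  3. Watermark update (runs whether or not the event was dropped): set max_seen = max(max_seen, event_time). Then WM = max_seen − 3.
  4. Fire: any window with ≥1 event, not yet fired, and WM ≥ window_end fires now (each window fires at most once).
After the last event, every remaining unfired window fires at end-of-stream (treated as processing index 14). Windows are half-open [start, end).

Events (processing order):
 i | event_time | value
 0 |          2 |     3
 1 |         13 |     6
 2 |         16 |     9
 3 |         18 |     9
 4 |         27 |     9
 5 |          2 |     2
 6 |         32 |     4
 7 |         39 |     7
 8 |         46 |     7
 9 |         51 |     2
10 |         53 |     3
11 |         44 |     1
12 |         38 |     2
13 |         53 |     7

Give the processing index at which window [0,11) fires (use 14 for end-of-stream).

i=0 t=2 v=3: → [0,11); WM=-1
i=1 t=13 v=6: → [11,22); WM=10
i=2 t=16 v=9: → [11,22); WM=13; [0,11) fires=1
i=3 t=18 v=9: → [11,22); WM=15
i=4 t=27 v=9: → [22,33); WM=24; [11,22) fires=2
i=5 t=2 v=2: DROP (t<24-4); WM=24
i=6 t=32 v=4: → [22,33); WM=29
i=7 t=39 v=7: → [33,44); WM=36; [22,33) fires=2
i=8 t=46 v=7: → [44,55); WM=43
i=9 t=51 v=2: → [44,55); WM=48; [33,44) fires=1
i=10 t=53 v=3: → [44,55); WM=50
i=11 t=44 v=1: DROP (t<50-4); WM=50
i=12 t=38 v=2: DROP (t<50-4); WM=50
i=13 t=53 v=7: → [44,55); WM=50

2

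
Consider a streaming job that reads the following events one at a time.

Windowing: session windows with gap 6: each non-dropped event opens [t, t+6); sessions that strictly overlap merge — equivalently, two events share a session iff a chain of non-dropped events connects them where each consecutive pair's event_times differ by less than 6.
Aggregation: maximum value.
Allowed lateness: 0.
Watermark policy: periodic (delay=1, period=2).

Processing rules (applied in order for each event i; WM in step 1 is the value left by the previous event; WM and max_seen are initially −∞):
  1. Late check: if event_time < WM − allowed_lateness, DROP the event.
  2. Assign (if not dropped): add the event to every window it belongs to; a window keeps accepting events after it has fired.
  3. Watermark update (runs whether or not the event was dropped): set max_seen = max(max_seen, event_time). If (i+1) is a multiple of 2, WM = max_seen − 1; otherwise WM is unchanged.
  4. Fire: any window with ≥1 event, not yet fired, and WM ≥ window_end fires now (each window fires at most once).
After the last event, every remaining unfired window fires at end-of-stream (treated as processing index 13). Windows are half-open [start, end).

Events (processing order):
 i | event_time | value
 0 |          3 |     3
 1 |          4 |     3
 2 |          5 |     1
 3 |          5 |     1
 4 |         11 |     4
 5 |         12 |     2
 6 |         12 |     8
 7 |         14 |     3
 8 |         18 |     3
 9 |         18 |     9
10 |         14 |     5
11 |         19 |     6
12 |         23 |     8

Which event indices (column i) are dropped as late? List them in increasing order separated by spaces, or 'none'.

i=0 t=3 v=3: → [3,9); WM=−∞
i=1 t=4 v=3: → [3,10); WM=3
i=2 t=5 v=1: → [3,11); WM=3
i=3 t=5 v=1: → [3,11); WM=4
i=4 t=11 v=4: → [11,17); WM=4
i=5 t=12 v=2: → [11,18); WM=11
i=6 t=12 v=8: → [11,18); WM=11
i=7 t=14 v=3: → [11,20); WM=13
i=8 t=18 v=3: → [11,24); WM=13
i=9 t=18 v=9: → [11,24); WM=17
i=10 t=14 v=5: DROP (t<17-0); WM=17
i=11 t=19 v=6: → [11,25); WM=18
i=12 t=23 v=8: → [11,29); WM=18

10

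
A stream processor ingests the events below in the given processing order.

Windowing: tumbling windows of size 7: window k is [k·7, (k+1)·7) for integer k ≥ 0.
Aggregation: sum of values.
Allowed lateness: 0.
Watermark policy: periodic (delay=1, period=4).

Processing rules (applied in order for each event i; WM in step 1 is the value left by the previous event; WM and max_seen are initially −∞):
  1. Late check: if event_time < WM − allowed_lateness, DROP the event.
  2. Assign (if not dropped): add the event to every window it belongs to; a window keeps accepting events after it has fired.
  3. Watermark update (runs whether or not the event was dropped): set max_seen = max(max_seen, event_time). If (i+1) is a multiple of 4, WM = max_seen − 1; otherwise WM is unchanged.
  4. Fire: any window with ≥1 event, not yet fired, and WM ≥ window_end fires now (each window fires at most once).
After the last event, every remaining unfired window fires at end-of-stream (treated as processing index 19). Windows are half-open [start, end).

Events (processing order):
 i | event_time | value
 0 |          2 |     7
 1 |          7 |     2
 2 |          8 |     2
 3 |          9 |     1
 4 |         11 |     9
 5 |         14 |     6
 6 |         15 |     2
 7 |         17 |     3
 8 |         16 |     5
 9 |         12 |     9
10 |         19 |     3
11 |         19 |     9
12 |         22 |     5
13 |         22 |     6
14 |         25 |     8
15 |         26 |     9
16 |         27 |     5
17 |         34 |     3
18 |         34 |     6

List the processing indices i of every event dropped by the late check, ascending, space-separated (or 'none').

9

i=0 t=2 v=7: → [0,7); WM=−∞
i=1 t=7 v=2: → [7,14); WM=−∞
i=2 t=8 v=2: → [7,14); WM=−∞
i=3 t=9 v=1: → [7,14); WM=8; [0,7) fires=7
i=4 t=11 v=9: → [7,14); WM=8
i=5 t=14 v=6: → [14,21); WM=8
i=6 t=15 v=2: → [14,21); WM=8
i=7 t=17 v=3: → [14,21); WM=16; [7,14) fires=14
i=8 t=16 v=5: → [14,21); WM=16
i=9 t=12 v=9: DROP (t<16-0); WM=16
i=10 t=19 v=3: → [14,21); WM=16
i=11 t=19 v=9: → [14,21); WM=18
i=12 t=22 v=5: → [21,28); WM=18
i=13 t=22 v=6: → [21,28); WM=18
i=14 t=25 v=8: → [21,28); WM=18
i=15 t=26 v=9: → [21,28); WM=25; [14,21) fires=28
i=16 t=27 v=5: → [21,28); WM=25
i=17 t=34 v=3: → [28,35); WM=25
i=18 t=34 v=6: → [28,35); WM=25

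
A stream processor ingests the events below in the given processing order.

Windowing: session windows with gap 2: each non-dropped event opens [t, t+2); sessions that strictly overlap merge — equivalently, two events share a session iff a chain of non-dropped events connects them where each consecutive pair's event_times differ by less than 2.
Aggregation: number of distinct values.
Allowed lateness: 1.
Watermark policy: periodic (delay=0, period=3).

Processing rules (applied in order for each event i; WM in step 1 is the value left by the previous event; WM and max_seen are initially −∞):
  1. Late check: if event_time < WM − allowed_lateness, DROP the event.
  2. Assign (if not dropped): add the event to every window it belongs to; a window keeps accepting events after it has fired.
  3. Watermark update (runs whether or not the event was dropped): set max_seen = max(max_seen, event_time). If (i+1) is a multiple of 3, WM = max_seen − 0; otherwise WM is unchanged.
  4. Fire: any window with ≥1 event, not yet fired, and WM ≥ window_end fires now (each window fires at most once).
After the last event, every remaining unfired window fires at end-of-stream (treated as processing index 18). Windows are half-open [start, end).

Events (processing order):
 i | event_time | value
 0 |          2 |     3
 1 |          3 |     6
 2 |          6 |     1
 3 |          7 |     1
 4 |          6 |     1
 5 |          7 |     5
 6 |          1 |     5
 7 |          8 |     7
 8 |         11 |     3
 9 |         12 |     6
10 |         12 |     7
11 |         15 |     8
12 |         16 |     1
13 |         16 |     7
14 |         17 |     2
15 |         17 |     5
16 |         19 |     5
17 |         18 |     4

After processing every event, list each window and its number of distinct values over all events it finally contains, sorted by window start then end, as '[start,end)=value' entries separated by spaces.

[2,5)=2 [6,10)=3 [11,14)=3 [15,21)=6

i=0 t=2 v=3: → [2,4); WM=−∞
i=1 t=3 v=6: → [2,5); WM=−∞
i=2 t=6 v=1: → [6,8); WM=6
i=3 t=7 v=1: → [6,9); WM=6
i=4 t=6 v=1: → [6,9); WM=6
i=5 t=7 v=5: → [6,9); WM=7
i=6 t=1 v=5: DROP (t<7-1); WM=7
i=7 t=8 v=7: → [6,10); WM=7
i=8 t=11 v=3: → [11,13); WM=11
i=9 t=12 v=6: → [11,14); WM=11
i=10 t=12 v=7: → [11,14); WM=11
i=11 t=15 v=8: → [15,17); WM=15
i=12 t=16 v=1: → [15,18); WM=15
i=13 t=16 v=7: → [15,18); WM=15
i=14 t=17 v=2: → [15,19); WM=17
i=15 t=17 v=5: → [15,19); WM=17
i=16 t=19 v=5: → [19,21); WM=17
i=17 t=18 v=4: → [15,21); WM=19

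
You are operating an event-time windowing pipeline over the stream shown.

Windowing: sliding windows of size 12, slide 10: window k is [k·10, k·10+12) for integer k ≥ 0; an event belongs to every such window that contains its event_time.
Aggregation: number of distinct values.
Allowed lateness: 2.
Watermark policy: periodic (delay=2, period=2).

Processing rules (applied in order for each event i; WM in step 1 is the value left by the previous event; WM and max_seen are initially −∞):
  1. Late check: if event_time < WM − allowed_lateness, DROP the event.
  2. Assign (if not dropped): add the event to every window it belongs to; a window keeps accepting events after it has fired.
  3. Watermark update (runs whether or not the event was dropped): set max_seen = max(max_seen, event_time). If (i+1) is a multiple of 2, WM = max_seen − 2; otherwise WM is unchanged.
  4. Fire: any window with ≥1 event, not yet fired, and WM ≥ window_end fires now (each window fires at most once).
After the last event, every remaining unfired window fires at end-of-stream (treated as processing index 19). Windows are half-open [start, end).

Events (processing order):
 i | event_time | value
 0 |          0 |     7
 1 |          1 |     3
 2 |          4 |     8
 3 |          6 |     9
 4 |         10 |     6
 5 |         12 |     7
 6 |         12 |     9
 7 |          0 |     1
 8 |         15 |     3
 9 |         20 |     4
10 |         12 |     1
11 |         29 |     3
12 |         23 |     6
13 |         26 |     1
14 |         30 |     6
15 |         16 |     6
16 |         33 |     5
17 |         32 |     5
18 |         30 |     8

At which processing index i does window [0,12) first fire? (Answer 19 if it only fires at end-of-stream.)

i=0 t=0 v=7: → [0,12); WM=−∞
i=1 t=1 v=3: → [0,12); WM=-1
i=2 t=4 v=8: → [0,12); WM=-1
i=3 t=6 v=9: → [0,12); WM=4
i=4 t=10 v=6: → [10,22),[0,12); WM=4
i=5 t=12 v=7: → [10,22); WM=10
i=6 t=12 v=9: → [10,22); WM=10
i=7 t=0 v=1: DROP (t<10-2); WM=10
i=8 t=15 v=3: → [10,22); WM=10
i=9 t=20 v=4: → [20,32),[10,22); WM=18; [0,12) fires=5
i=10 t=12 v=1: DROP (t<18-2); WM=18
i=11 t=29 v=3: → [20,32); WM=27; [10,22) fires=5
i=12 t=23 v=6: DROP (t<27-2); WM=27
i=13 t=26 v=1: → [20,32); WM=27
i=14 t=30 v=6: → [30,42),[20,32); WM=27
i=15 t=16 v=6: DROP (t<27-2); WM=28
i=16 t=33 v=5: → [30,42); WM=28
i=17 t=32 v=5: → [30,42); WM=31
i=18 t=30 v=8: → [30,42),[20,32); WM=31

9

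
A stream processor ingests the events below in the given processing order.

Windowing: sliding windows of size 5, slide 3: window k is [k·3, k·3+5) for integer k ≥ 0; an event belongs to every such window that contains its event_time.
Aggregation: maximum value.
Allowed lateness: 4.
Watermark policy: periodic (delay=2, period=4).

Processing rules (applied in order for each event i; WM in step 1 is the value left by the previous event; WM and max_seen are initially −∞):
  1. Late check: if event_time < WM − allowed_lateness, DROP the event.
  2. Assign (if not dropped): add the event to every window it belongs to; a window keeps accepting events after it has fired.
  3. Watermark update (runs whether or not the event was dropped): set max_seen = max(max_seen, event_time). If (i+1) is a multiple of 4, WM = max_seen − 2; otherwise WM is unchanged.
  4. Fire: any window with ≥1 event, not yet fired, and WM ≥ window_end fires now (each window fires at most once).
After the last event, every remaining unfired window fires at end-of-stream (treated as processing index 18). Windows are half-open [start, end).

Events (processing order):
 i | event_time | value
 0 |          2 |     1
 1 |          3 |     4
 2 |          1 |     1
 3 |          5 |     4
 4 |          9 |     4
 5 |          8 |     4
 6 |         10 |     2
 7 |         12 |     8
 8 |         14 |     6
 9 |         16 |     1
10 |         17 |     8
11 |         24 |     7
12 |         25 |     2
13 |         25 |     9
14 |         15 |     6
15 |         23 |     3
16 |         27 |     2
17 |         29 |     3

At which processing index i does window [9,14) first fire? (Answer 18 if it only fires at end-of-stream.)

11

i=0 t=2 v=1: → [0,5); WM=−∞
i=1 t=3 v=4: → [3,8),[0,5); WM=−∞
i=2 t=1 v=1: → [0,5); WM=−∞
i=3 t=5 v=4: → [3,8); WM=3
i=4 t=9 v=4: → [9,14),[6,11); WM=3
i=5 t=8 v=4: → [6,11); WM=3
i=6 t=10 v=2: → [9,14),[6,11); WM=3
i=7 t=12 v=8: → [12,17),[9,14); WM=10; [0,5) fires=4 [3,8) fires=4
i=8 t=14 v=6: → [12,17); WM=10
i=9 t=16 v=1: → [15,20),[12,17); WM=10
i=10 t=17 v=8: → [15,20); WM=10
i=11 t=24 v=7: → [24,29),[21,26); WM=22; [6,11) fires=4 [9,14) fires=8 [12,17) fires=8 [15,20) fires=8
i=12 t=25 v=2: → [24,29),[21,26); WM=22
i=13 t=25 v=9: → [24,29),[21,26); WM=22
i=14 t=15 v=6: DROP (t<22-4); WM=22
i=15 t=23 v=3: → [21,26); WM=23
i=16 t=27 v=2: → [27,32),[24,29); WM=23
i=17 t=29 v=3: → [27,32); WM=23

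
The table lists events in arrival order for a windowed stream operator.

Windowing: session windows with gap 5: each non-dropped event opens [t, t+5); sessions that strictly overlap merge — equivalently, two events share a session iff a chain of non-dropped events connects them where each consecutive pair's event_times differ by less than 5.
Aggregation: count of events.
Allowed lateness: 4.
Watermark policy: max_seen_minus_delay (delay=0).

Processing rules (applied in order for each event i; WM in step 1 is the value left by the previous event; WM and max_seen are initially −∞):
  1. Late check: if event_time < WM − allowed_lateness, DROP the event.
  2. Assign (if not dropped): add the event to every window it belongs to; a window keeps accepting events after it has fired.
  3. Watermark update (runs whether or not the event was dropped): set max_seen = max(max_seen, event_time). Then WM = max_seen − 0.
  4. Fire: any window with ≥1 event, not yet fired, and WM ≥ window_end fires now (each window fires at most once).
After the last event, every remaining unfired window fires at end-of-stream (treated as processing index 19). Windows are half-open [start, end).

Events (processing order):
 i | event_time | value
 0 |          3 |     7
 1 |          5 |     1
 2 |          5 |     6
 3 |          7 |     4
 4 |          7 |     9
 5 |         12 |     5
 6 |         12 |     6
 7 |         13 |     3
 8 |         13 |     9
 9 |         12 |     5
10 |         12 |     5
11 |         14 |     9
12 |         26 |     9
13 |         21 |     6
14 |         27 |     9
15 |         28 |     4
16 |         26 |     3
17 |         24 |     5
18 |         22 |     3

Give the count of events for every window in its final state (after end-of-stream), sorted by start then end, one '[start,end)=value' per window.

i=0 t=3 v=7: → [3,8); WM=3
i=1 t=5 v=1: → [3,10); WM=5
i=2 t=5 v=6: → [3,10); WM=5
i=3 t=7 v=4: → [3,12); WM=7
i=4 t=7 v=9: → [3,12); WM=7
i=5 t=12 v=5: → [12,17); WM=12
i=6 t=12 v=6: → [12,17); WM=12
i=7 t=13 v=3: → [12,18); WM=13
i=8 t=13 v=9: → [12,18); WM=13
i=9 t=12 v=5: → [12,18); WM=13
i=10 t=12 v=5: → [12,18); WM=13
i=11 t=14 v=9: → [12,19); WM=14
i=12 t=26 v=9: → [26,31); WM=26
i=13 t=21 v=6: DROP (t<26-4); WM=26
i=14 t=27 v=9: → [26,32); WM=27
i=15 t=28 v=4: → [26,33); WM=28
i=16 t=26 v=3: → [26,33); WM=28
i=17 t=24 v=5: → [24,33); WM=28
i=18 t=22 v=3: DROP (t<28-4); WM=28

[3,12)=5 [12,19)=7 [24,33)=5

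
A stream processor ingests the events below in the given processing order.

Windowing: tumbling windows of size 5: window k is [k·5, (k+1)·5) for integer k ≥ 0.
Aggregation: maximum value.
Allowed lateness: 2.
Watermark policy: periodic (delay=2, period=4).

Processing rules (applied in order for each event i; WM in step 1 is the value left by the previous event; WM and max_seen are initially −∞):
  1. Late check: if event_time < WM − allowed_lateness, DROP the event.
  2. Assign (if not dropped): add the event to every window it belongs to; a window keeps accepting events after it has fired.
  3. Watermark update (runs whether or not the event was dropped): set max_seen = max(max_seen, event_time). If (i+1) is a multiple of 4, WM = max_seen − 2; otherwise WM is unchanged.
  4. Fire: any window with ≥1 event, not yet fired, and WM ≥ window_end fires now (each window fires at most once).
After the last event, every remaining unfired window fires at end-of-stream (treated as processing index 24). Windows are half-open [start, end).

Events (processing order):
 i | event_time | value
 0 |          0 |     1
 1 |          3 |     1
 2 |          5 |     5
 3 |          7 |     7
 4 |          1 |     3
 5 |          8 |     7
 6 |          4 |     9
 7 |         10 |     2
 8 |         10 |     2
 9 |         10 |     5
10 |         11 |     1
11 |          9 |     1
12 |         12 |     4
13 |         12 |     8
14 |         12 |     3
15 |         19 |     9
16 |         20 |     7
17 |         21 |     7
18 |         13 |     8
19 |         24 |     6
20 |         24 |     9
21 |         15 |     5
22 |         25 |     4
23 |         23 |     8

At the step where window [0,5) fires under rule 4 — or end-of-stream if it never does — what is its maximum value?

1

i=0 t=0 v=1: → [0,5); WM=−∞
i=1 t=3 v=1: → [0,5); WM=−∞
i=2 t=5 v=5: → [5,10); WM=−∞
i=3 t=7 v=7: → [5,10); WM=5; [0,5) fires=1
i=4 t=1 v=3: DROP (t<5-2); WM=5
i=5 t=8 v=7: → [5,10); WM=5
i=6 t=4 v=9: → [0,5); WM=5
i=7 t=10 v=2: → [10,15); WM=8
i=8 t=10 v=2: → [10,15); WM=8
i=9 t=10 v=5: → [10,15); WM=8
i=10 t=11 v=1: → [10,15); WM=8
i=11 t=9 v=1: → [5,10); WM=9
i=12 t=12 v=4: → [10,15); WM=9
i=13 t=12 v=8: → [10,15); WM=9
i=14 t=12 v=3: → [10,15); WM=9
i=15 t=19 v=9: → [15,20); WM=17; [5,10) fires=7 [10,15) fires=8
i=16 t=20 v=7: → [20,25); WM=17
i=17 t=21 v=7: → [20,25); WM=17
i=18 t=13 v=8: DROP (t<17-2); WM=17
i=19 t=24 v=6: → [20,25); WM=22; [15,20) fires=9
i=20 t=24 v=9: → [20,25); WM=22
i=21 t=15 v=5: DROP (t<22-2); WM=22
i=22 t=25 v=4: → [25,30); WM=22
i=23 t=23 v=8: → [20,25); WM=23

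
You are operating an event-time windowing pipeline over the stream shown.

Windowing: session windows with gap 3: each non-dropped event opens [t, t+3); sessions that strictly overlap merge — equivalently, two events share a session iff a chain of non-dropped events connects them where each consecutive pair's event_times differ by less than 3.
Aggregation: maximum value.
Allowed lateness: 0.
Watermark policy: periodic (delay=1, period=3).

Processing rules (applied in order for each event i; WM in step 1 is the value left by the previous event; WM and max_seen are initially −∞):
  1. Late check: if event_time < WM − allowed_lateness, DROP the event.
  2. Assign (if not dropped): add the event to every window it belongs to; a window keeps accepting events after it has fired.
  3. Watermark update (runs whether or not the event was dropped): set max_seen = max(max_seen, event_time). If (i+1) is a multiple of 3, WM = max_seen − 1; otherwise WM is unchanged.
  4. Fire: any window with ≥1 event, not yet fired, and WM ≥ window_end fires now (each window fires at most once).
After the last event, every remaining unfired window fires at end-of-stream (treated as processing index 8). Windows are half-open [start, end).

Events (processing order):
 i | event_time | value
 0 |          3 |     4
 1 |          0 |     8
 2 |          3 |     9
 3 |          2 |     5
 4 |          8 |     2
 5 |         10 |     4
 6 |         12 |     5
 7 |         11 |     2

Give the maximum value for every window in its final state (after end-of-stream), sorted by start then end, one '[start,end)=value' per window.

[0,6)=9 [8,15)=5

i=0 t=3 v=4: → [3,6); WM=−∞
i=1 t=0 v=8: → [0,3); WM=−∞
i=2 t=3 v=9: → [3,6); WM=2
i=3 t=2 v=5: → [0,6); WM=2
i=4 t=8 v=2: → [8,11); WM=2
i=5 t=10 v=4: → [8,13); WM=9
i=6 t=12 v=5: → [8,15); WM=9
i=7 t=11 v=2: → [8,15); WM=9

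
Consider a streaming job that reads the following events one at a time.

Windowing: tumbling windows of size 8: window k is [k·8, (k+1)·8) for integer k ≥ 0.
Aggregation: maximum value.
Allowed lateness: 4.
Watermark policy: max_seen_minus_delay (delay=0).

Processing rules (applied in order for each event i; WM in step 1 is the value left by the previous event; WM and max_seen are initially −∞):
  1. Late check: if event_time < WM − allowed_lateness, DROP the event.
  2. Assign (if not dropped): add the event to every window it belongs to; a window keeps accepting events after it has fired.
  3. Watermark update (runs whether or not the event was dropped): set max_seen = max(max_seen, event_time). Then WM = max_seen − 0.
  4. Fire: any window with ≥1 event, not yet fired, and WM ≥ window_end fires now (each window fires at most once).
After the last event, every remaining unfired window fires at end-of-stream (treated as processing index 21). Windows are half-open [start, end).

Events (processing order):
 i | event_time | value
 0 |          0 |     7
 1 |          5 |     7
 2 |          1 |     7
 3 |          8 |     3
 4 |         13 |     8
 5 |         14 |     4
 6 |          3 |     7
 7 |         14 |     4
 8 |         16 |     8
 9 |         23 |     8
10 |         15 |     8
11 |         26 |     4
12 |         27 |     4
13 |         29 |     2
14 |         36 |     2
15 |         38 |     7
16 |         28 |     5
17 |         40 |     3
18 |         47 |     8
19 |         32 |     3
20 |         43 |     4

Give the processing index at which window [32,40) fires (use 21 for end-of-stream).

17

i=0 t=0 v=7: → [0,8); WM=0
i=1 t=5 v=7: → [0,8); WM=5
i=2 t=1 v=7: → [0,8); WM=5
i=3 t=8 v=3: → [8,16); WM=8; [0,8) fires=7
i=4 t=13 v=8: → [8,16); WM=13
i=5 t=14 v=4: → [8,16); WM=14
i=6 t=3 v=7: DROP (t<14-4); WM=14
i=7 t=14 v=4: → [8,16); WM=14
i=8 t=16 v=8: → [16,24); WM=16; [8,16) fires=8
i=9 t=23 v=8: → [16,24); WM=23
i=10 t=15 v=8: DROP (t<23-4); WM=23
i=11 t=26 v=4: → [24,32); WM=26; [16,24) fires=8
i=12 t=27 v=4: → [24,32); WM=27
i=13 t=29 v=2: → [24,32); WM=29
i=14 t=36 v=2: → [32,40); WM=36; [24,32) fires=4
i=15 t=38 v=7: → [32,40); WM=38
i=16 t=28 v=5: DROP (t<38-4); WM=38
i=17 t=40 v=3: → [40,48); WM=40; [32,40) fires=7
i=18 t=47 v=8: → [40,48); WM=47
i=19 t=32 v=3: DROP (t<47-4); WM=47
i=20 t=43 v=4: → [40,48); WM=47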